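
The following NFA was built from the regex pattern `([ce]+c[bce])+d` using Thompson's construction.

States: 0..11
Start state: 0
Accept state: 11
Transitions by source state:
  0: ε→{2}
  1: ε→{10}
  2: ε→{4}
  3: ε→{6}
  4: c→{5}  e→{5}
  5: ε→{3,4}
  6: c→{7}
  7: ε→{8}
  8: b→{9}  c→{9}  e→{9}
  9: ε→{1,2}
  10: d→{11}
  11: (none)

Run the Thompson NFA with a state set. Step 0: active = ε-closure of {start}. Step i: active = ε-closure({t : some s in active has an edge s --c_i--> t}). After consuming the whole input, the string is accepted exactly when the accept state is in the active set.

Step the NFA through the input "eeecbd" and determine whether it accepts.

start: ε-closure({0}) = {0,2,4}
'e' @ 1: {3,4,5,6}
'e' @ 2: {3,4,5,6}
'e' @ 3: {3,4,5,6}
'c' @ 4: {3,4,5,6,7,8}
'b' @ 5: {1,2,4,9,10}
'd' @ 6: {11}  [accepting]
final: {11}; accept 11 in set

Answer: ACCEPT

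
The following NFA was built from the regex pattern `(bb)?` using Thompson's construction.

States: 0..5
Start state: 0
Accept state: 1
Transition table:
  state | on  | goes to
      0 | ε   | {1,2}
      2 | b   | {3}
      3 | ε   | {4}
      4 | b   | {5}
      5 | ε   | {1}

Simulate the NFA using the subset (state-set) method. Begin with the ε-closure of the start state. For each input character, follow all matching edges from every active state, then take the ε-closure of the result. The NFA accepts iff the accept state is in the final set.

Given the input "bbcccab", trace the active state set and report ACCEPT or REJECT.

Answer: REJECT

Trace:
initial (ε-close {0}): {0,1,2}
'b' @ 1: {3,4}
'b' @ 2: {1,5}  ✓accept
'c' @ 3: {}  — dead — no transitions
rest 'ccab' ignored (set empty)
end set {} — state 1 not in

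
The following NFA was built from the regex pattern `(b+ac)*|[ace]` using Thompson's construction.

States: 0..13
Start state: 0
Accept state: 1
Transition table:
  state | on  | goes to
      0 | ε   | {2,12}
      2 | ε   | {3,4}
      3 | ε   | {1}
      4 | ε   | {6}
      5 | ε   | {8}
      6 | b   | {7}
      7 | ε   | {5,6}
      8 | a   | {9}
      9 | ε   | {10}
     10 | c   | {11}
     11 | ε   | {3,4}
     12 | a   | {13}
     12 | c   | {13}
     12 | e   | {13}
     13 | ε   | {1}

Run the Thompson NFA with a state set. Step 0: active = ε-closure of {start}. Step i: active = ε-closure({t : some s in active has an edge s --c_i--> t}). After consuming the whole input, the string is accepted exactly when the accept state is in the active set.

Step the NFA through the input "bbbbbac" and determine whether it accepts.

Answer: ACCEPT

Trace:
start: ε-closure({0}) = {0,1,2,3,4,6,12}
'b' @ 1: {5,6,7,8}
'b' @ 2: {5,6,7,8}
'b' @ 3: {5,6,7,8}
'b' @ 4: {5,6,7,8}
'b' @ 5: {5,6,7,8}
'a' @ 6: {9,10}
'c' @ 7: {1,3,4,6,11}  [accepting]
after full input: {1,3,4,6,11}  (accept=1 in)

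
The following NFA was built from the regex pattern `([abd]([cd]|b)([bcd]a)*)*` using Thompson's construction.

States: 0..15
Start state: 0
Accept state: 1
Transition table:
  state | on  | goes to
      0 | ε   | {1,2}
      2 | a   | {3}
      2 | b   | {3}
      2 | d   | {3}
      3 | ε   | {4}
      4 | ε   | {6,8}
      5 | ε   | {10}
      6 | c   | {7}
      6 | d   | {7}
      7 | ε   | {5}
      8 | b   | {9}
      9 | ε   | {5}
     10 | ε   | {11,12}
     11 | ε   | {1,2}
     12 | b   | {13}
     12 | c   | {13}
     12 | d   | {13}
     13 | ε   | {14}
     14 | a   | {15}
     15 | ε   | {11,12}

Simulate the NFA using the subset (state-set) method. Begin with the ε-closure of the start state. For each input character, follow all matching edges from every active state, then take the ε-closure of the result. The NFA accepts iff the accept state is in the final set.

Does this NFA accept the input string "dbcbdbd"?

Answer: REJECT

Trace:
start: ε-closure({0}) = {0,1,2}
'd' @ 1: {3,4,6,8}
'b' @ 2: {1,2,5,9,10,11,12}  [accepting]
'c' @ 3: {13,14}
'b' @ 4: {}  — no active states
rest 'dbd' ignored (set empty)
final: {}; accept 1 not in set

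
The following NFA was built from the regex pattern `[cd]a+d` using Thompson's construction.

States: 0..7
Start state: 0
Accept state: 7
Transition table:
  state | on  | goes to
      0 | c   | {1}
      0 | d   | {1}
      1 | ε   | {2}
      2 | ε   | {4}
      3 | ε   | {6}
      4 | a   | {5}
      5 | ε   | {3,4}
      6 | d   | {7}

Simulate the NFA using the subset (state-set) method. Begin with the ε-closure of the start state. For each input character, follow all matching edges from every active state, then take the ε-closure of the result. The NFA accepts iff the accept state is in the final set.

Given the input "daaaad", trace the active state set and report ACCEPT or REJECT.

start: ε-closure({0}) = {0}
'd' @ 1: {1,2,4}
'a' @ 2: {3,4,5,6}
'a' @ 3: {3,4,5,6}
'a' @ 4: {3,4,5,6}
'a' @ 5: {3,4,5,6}
'd' @ 6: {7}  (accept∈set)
after full input: {7}  (accept=7 in)

Answer: ACCEPT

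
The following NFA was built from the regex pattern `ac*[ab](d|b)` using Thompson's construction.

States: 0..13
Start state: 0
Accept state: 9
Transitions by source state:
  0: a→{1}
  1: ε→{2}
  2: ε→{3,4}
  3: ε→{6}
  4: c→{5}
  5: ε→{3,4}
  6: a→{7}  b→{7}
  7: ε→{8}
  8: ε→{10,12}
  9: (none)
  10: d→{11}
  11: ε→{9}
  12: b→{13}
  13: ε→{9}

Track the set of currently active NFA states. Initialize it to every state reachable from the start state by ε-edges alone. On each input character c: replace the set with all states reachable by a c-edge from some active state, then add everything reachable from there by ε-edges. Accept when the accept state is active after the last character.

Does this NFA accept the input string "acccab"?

initial (ε-close {0}): {0}
'a' @ 1: {1,2,3,4,6}
'c' @ 2: {3,4,5,6}
'c' @ 3: {3,4,5,6}
'c' @ 4: {3,4,5,6}
'a' @ 5: {7,8,10,12}
'b' @ 6: {9,13}  (accept∈set)
final: {9,13}; accept 9 in set

Answer: ACCEPT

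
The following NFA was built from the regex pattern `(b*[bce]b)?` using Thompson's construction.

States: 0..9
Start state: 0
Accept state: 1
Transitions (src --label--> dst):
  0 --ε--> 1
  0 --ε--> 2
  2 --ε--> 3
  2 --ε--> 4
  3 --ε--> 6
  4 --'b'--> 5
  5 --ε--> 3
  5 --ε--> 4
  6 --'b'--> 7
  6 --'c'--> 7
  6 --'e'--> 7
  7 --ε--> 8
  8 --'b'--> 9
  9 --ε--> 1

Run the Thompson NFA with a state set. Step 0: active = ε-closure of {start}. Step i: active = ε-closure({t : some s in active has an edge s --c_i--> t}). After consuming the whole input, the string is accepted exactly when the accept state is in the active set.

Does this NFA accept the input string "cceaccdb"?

start: ε-closure({0}) = {0,1,2,3,4,6}
'c' @ 1: {7,8}
'c' @ 2: {}  — dead — no transitions
rest 'eaccdb' ignored (set empty)
end set {} — state 1 not in

Answer: REJECT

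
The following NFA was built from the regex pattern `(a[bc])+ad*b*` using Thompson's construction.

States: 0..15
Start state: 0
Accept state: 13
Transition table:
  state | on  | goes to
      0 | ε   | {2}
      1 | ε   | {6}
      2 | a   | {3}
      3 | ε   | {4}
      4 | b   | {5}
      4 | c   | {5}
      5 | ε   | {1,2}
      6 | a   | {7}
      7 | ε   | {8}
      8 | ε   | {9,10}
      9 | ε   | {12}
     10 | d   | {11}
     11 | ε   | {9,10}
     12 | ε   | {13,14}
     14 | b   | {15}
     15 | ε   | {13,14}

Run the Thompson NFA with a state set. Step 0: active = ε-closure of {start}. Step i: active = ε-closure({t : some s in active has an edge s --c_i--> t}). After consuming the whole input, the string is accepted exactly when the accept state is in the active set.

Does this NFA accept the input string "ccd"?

initial (ε-close {0}): {0,2}
'c' @ 1: {}  — no active states
rest 'cd' ignored (set empty)
after full input: {}  (accept=13 not in)

Answer: REJECT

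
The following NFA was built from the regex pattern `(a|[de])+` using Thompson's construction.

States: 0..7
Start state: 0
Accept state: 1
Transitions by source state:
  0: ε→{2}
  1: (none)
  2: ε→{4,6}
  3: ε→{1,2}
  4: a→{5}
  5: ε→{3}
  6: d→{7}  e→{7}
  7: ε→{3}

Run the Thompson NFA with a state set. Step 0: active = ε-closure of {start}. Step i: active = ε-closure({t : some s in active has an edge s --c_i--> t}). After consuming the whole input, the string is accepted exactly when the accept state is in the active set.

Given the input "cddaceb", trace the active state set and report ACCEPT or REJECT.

Answer: REJECT

Derivation:
S₀ = ε-closure({0}) = {0,2,4,6}
'c' @ 1: {}  — state set empty
rest 'ddaceb' ignored (set empty)
final: {}; accept 1 not in set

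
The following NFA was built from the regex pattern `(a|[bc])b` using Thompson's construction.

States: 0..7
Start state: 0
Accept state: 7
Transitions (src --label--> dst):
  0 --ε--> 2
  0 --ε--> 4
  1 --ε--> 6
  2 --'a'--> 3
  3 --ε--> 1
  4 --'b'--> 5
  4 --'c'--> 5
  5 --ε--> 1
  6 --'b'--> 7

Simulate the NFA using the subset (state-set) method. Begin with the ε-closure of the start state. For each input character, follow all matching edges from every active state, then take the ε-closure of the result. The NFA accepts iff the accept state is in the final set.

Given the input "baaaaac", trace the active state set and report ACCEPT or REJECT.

initial (ε-close {0}): {0,2,4}
'b' @ 1: {1,5,6}
'a' @ 2: {}  — state set empty
rest 'aaaac' ignored (set empty)
final: {}; accept 7 not in set

Answer: REJECT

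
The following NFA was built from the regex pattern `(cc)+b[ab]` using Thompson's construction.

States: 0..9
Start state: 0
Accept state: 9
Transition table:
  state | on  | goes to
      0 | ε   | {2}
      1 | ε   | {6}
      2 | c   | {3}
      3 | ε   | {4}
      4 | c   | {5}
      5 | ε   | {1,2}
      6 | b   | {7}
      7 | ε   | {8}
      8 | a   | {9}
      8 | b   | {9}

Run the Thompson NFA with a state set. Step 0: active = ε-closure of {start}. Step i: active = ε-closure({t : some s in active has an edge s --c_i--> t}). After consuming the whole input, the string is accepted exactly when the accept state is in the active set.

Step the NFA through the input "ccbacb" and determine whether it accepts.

initial (ε-close {0}): {0,2}
'c' @ 1: {3,4}
'c' @ 2: {1,2,5,6}
'b' @ 3: {7,8}
'a' @ 4: {9}  [accepting]
'c' @ 5: {}  — state set empty
rest 'b' ignored (set empty)
after full input: {}  (accept=9 not in)

Answer: REJECT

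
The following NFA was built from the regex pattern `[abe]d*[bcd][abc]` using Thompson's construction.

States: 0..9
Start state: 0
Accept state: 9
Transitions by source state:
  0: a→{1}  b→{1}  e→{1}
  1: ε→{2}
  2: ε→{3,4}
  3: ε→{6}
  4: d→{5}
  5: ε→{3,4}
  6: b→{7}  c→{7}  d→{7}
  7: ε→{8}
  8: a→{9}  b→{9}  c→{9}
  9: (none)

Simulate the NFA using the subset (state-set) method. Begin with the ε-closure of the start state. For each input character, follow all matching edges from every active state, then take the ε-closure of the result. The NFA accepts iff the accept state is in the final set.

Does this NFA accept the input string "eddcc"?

start: ε-closure({0}) = {0}
'e' @ 1: {1,2,3,4,6}
'd' @ 2: {3,4,5,6,7,8}
'd' @ 3: {3,4,5,6,7,8}
'c' @ 4: {7,8,9}  [accepting]
'c' @ 5: {9}  [accepting]
end set {9} — state 9 in

Answer: ACCEPT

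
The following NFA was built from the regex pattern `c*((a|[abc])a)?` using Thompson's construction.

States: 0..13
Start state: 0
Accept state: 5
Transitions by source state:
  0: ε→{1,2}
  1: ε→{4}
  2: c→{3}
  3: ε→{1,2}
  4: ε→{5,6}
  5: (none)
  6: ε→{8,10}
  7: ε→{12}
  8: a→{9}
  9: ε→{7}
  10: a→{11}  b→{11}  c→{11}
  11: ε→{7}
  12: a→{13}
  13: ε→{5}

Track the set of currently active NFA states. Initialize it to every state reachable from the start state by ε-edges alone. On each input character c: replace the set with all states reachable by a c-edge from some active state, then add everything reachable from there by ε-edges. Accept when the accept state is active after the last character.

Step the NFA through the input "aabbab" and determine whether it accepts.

Answer: REJECT

Trace:
S₀ = ε-closure({0}) = {0,1,2,4,5,6,8,10}
'a' @ 1: {7,9,11,12}
'a' @ 2: {5,13}  ✓accept
'b' @ 3: {}  — state set empty
rest 'bab' ignored (set empty)
end set {} — state 5 not in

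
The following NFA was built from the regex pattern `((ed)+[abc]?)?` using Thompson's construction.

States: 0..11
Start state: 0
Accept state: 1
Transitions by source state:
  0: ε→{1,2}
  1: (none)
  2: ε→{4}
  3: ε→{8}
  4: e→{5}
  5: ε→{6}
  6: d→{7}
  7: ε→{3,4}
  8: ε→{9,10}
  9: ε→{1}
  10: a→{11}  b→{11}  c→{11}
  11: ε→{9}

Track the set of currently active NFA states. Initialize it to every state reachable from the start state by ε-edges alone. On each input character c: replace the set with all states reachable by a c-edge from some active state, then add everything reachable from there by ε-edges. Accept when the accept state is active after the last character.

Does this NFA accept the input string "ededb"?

Answer: ACCEPT

Derivation:
initial (ε-close {0}): {0,1,2,4}
'e' @ 1: {5,6}
'd' @ 2: {1,3,4,7,8,9,10}  [accepting]
'e' @ 3: {5,6}
'd' @ 4: {1,3,4,7,8,9,10}  [accepting]
'b' @ 5: {1,9,11}  [accepting]
final: {1,9,11}; accept 1 in set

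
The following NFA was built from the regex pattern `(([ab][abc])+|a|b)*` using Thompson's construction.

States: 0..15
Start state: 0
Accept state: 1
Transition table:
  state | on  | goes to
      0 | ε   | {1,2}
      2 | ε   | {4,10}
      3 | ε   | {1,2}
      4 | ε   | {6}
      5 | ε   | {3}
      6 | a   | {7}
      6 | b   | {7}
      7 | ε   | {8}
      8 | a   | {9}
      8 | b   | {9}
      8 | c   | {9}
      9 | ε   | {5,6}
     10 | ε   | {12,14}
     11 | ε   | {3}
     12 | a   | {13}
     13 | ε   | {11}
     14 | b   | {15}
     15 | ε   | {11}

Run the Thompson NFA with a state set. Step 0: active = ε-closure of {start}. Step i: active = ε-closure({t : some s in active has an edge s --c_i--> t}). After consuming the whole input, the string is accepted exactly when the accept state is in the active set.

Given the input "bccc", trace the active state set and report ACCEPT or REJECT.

start: ε-closure({0}) = {0,1,2,4,6,10,12,14}
'b' @ 1: {1,2,3,4,6,7,8,10,11,12,14,15}  ✓accept
'c' @ 2: {1,2,3,4,5,6,9,10,12,14}  ✓accept
'c' @ 3: {}  — dead — no transitions
rest 'c' ignored (set empty)
final: {}; accept 1 not in set

Answer: REJECT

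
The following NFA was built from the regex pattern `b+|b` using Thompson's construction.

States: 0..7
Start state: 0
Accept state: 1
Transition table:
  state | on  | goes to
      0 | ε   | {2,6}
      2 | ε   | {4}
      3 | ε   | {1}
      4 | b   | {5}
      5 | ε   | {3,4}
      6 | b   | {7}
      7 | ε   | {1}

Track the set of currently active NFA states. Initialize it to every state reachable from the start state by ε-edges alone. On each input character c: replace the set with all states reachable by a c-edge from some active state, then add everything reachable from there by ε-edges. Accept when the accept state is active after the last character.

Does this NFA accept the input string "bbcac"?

Answer: REJECT

Steps:
initial (ε-close {0}): {0,2,4,6}
'b' @ 1: {1,3,4,5,7}  [accepting]
'b' @ 2: {1,3,4,5}  [accepting]
'c' @ 3: {}  — dead — no transitions
rest 'ac' ignored (set empty)
end set {} — state 1 not in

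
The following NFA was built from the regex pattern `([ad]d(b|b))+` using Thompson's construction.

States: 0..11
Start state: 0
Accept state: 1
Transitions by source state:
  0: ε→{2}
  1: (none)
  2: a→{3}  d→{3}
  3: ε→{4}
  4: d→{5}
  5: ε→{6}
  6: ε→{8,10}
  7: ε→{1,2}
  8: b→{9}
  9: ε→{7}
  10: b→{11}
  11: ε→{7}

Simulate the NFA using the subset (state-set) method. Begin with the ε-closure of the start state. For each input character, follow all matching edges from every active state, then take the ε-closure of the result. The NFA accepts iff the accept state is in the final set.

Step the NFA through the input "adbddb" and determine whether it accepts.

S₀ = ε-closure({0}) = {0,2}
'a' @ 1: {3,4}
'd' @ 2: {5,6,8,10}
'b' @ 3: {1,2,7,9,11}  (accept∈set)
'd' @ 4: {3,4}
'd' @ 5: {5,6,8,10}
'b' @ 6: {1,2,7,9,11}  (accept∈set)
after full input: {1,2,7,9,11}  (accept=1 in)

Answer: ACCEPT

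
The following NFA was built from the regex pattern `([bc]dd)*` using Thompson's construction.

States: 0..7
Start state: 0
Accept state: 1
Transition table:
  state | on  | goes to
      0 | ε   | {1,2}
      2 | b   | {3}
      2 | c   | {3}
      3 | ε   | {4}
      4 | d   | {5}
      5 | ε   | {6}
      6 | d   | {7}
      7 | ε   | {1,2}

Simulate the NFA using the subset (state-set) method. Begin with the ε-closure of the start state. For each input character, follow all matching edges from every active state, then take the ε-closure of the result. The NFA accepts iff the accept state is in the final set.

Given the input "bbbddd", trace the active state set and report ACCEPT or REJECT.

Answer: REJECT

Derivation:
initial (ε-close {0}): {0,1,2}
'b' @ 1: {3,4}
'b' @ 2: {}  — dead — no transitions
rest 'bddd' ignored (set empty)
after full input: {}  (accept=1 not in)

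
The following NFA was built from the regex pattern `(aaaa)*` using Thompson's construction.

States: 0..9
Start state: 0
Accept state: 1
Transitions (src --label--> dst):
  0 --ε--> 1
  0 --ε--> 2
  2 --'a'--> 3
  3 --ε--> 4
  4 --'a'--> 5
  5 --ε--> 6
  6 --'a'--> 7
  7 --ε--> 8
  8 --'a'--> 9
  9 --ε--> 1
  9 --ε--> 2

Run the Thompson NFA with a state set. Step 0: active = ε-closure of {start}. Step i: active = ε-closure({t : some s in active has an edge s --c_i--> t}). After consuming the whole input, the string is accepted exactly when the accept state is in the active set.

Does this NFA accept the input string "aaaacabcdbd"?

start: ε-closure({0}) = {0,1,2}
'a' @ 1: {3,4}
'a' @ 2: {5,6}
'a' @ 3: {7,8}
'a' @ 4: {1,2,9}  (accept∈set)
'c' @ 5: {}  — state set empty
rest 'abcdbd' ignored (set empty)
after full input: {}  (accept=1 not in)

Answer: REJECT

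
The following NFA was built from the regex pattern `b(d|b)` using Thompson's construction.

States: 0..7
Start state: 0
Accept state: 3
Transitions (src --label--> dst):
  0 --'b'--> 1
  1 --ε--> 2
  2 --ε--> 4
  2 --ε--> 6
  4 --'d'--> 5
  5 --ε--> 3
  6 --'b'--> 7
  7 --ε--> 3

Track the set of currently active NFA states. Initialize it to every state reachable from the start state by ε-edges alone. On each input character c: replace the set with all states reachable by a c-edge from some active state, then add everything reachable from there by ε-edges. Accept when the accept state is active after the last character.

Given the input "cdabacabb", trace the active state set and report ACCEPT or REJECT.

Answer: REJECT

Steps:
start: ε-closure({0}) = {0}
'c' @ 1: {}  — dead — no transitions
rest 'dabacabb' ignored (set empty)
final: {}; accept 3 not in set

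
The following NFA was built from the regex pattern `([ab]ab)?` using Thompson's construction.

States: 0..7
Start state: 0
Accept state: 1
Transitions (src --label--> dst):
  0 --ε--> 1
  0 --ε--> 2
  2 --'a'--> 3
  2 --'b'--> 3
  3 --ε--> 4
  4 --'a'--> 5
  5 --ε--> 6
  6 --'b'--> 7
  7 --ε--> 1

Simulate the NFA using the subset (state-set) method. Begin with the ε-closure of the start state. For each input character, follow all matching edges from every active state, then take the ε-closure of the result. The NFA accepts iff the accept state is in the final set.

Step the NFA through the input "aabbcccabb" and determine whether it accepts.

S₀ = ε-closure({0}) = {0,1,2}
'a' @ 1: {3,4}
'a' @ 2: {5,6}
'b' @ 3: {1,7}  [accepting]
'b' @ 4: {}  — dead — no transitions
rest 'cccabb' ignored (set empty)
after full input: {}  (accept=1 not in)

Answer: REJECT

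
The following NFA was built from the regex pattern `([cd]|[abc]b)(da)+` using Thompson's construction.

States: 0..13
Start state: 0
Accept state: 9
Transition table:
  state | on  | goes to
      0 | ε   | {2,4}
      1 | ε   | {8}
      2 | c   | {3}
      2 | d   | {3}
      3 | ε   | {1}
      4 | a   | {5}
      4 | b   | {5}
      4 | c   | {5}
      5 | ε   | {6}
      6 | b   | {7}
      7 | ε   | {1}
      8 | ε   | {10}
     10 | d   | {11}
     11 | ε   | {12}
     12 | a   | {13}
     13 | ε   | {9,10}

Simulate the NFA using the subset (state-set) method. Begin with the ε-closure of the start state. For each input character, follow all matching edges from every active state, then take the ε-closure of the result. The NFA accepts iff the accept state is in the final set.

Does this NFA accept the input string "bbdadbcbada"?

Answer: REJECT

Trace:
initial (ε-close {0}): {0,2,4}
'b' @ 1: {5,6}
'b' @ 2: {1,7,8,10}
'd' @ 3: {11,12}
'a' @ 4: {9,10,13}  (accept∈set)
'd' @ 5: {11,12}
'b' @ 6: {}  — dead — no transitions
rest 'cbada' ignored (set empty)
after full input: {}  (accept=9 not in)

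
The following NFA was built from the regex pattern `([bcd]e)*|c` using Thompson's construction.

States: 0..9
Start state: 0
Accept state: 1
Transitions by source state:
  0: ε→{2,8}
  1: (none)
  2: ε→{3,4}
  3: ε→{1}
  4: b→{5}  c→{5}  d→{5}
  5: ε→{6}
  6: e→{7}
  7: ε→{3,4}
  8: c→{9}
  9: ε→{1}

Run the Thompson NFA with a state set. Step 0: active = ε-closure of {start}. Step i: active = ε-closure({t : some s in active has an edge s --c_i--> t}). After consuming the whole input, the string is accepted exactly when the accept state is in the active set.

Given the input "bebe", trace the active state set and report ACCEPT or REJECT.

Answer: ACCEPT

Derivation:
S₀ = ε-closure({0}) = {0,1,2,3,4,8}
'b' @ 1: {5,6}
'e' @ 2: {1,3,4,7}  ✓accept
'b' @ 3: {5,6}
'e' @ 4: {1,3,4,7}  ✓accept
after full input: {1,3,4,7}  (accept=1 in)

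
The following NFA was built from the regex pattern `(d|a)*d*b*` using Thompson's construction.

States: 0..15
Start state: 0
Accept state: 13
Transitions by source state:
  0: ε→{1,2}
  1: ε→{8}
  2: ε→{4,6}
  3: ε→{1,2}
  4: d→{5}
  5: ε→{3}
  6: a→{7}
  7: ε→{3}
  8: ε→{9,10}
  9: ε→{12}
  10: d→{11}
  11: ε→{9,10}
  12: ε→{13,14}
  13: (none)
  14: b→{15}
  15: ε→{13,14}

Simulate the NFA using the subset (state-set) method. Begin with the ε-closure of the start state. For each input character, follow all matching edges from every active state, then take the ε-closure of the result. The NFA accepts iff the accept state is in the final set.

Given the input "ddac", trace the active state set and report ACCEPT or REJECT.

Answer: REJECT

Trace:
S₀ = ε-closure({0}) = {0,1,2,4,6,8,9,10,12,13,14}
'd' @ 1: {1,2,3,4,5,6,8,9,10,11,12,13,14}  [accepting]
'd' @ 2: {1,2,3,4,5,6,8,9,10,11,12,13,14}  [accepting]
'a' @ 3: {1,2,3,4,6,7,8,9,10,12,13,14}  [accepting]
'c' @ 4: {}  — state set empty
after full input: {}  (accept=13 not in)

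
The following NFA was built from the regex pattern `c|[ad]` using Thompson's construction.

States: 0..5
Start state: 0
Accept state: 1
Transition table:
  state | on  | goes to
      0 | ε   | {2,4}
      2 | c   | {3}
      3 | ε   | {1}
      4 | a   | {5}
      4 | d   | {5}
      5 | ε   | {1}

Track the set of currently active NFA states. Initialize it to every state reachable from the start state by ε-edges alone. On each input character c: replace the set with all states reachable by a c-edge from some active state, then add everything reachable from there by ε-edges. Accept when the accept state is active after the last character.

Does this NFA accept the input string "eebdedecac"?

Answer: REJECT

Derivation:
initial (ε-close {0}): {0,2,4}
'e' @ 1: {}  — no active states
rest 'ebdedecac' ignored (set empty)
after full input: {}  (accept=1 not in)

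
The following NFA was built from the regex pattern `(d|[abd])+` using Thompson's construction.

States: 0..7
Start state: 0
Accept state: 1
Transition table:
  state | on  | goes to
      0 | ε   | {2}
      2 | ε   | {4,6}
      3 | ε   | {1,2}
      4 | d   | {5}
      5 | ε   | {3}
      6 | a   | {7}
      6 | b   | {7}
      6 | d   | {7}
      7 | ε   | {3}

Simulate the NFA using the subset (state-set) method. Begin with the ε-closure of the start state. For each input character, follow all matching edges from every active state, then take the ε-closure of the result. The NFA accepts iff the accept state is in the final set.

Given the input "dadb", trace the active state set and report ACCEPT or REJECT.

S₀ = ε-closure({0}) = {0,2,4,6}
'd' @ 1: {1,2,3,4,5,6,7}  (accept∈set)
'a' @ 2: {1,2,3,4,6,7}  (accept∈set)
'd' @ 3: {1,2,3,4,5,6,7}  (accept∈set)
'b' @ 4: {1,2,3,4,6,7}  (accept∈set)
final: {1,2,3,4,6,7}; accept 1 in set

Answer: ACCEPT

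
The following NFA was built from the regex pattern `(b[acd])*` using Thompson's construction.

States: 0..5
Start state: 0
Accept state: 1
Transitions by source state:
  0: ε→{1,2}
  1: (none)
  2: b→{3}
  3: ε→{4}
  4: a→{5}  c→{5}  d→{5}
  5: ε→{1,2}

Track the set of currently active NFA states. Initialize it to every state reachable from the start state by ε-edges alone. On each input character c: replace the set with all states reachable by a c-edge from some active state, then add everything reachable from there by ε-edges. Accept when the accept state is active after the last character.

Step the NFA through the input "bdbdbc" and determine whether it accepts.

start: ε-closure({0}) = {0,1,2}
'b' @ 1: {3,4}
'd' @ 2: {1,2,5}  ✓accept
'b' @ 3: {3,4}
'd' @ 4: {1,2,5}  ✓accept
'b' @ 5: {3,4}
'c' @ 6: {1,2,5}  ✓accept
final: {1,2,5}; accept 1 in set

Answer: ACCEPT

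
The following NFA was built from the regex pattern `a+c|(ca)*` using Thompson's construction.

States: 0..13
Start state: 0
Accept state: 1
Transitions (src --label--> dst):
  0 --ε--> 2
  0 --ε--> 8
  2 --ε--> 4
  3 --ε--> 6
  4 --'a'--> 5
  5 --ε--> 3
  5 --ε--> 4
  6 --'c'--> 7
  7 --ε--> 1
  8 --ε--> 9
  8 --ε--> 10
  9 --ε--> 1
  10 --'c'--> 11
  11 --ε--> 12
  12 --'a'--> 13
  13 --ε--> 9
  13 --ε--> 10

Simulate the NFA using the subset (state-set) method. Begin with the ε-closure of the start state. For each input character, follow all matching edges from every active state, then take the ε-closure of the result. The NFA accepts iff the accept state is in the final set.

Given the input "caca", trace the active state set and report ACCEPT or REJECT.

S₀ = ε-closure({0}) = {0,1,2,4,8,9,10}
'c' @ 1: {11,12}
'a' @ 2: {1,9,10,13}  (accept∈set)
'c' @ 3: {11,12}
'a' @ 4: {1,9,10,13}  (accept∈set)
after full input: {1,9,10,13}  (accept=1 in)

Answer: ACCEPT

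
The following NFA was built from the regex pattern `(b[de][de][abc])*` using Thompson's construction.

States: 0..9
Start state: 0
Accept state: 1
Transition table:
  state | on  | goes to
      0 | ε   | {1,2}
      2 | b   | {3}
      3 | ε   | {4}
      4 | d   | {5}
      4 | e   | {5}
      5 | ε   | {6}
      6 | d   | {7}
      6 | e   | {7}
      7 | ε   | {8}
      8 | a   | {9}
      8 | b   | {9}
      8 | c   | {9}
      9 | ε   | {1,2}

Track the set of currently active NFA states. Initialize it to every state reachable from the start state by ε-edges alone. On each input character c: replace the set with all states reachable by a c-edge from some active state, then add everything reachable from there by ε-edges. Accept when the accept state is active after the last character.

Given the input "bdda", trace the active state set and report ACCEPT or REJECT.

Answer: ACCEPT

Steps:
initial (ε-close {0}): {0,1,2}
'b' @ 1: {3,4}
'd' @ 2: {5,6}
'd' @ 3: {7,8}
'a' @ 4: {1,2,9}  ✓accept
after full input: {1,2,9}  (accept=1 in)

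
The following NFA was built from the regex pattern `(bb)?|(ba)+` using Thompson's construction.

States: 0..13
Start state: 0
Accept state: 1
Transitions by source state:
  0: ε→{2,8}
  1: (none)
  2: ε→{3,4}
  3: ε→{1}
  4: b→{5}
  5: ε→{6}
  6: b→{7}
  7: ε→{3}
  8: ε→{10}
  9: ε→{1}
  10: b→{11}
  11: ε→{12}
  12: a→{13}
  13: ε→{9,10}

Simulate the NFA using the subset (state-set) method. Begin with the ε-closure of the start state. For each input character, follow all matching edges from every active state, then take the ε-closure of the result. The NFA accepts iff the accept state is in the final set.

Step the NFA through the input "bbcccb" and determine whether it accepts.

S₀ = ε-closure({0}) = {0,1,2,3,4,8,10}
'b' @ 1: {5,6,11,12}
'b' @ 2: {1,3,7}  ✓accept
'c' @ 3: {}  — dead — no transitions
rest 'ccb' ignored (set empty)
end set {} — state 1 not in

Answer: REJECT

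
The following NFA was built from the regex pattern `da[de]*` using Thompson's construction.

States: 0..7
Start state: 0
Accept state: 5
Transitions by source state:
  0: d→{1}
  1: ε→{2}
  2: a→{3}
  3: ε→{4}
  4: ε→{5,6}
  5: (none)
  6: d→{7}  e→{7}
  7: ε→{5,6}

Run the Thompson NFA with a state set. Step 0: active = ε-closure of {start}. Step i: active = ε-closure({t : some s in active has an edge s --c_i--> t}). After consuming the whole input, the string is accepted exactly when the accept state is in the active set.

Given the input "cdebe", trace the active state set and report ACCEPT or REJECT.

start: ε-closure({0}) = {0}
'c' @ 1: {}  — no active states
rest 'debe' ignored (set empty)
final: {}; accept 5 not in set

Answer: REJECT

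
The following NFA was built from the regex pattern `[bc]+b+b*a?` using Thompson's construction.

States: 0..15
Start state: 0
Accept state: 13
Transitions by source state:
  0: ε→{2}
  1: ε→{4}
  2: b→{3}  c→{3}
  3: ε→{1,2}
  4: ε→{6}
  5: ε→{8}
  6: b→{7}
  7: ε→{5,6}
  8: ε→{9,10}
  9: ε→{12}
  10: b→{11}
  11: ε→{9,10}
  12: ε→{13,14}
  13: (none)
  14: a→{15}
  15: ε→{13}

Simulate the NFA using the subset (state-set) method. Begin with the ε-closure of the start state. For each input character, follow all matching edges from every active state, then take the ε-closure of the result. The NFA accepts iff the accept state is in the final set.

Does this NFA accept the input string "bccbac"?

start: ε-closure({0}) = {0,2}
'b' @ 1: {1,2,3,4,6}
'c' @ 2: {1,2,3,4,6}
'c' @ 3: {1,2,3,4,6}
'b' @ 4: {1,2,3,4,5,6,7,8,9,10,12,13,14}  (accept∈set)
'a' @ 5: {13,15}  (accept∈set)
'c' @ 6: {}  — dead — no transitions
final: {}; accept 13 not in set

Answer: REJECT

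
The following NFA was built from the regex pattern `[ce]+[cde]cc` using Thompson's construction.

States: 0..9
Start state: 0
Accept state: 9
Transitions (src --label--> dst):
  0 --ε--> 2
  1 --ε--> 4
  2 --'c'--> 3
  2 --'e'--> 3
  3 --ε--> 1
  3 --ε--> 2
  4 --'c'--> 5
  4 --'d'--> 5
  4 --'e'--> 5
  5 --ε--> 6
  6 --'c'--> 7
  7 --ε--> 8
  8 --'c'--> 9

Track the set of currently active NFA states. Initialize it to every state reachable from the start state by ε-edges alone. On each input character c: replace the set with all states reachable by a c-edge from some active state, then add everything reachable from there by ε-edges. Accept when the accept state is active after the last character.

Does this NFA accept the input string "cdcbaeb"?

S₀ = ε-closure({0}) = {0,2}
'c' @ 1: {1,2,3,4}
'd' @ 2: {5,6}
'c' @ 3: {7,8}
'b' @ 4: {}  — no active states
rest 'aeb' ignored (set empty)
end set {} — state 9 not in

Answer: REJECT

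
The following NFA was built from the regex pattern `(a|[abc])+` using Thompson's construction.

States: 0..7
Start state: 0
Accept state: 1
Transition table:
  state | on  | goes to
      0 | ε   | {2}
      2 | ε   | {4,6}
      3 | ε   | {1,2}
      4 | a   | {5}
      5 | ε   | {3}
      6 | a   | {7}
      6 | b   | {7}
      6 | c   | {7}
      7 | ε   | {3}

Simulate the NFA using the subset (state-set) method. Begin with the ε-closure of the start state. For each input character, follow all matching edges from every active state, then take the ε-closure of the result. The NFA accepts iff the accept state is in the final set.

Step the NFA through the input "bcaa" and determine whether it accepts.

start: ε-closure({0}) = {0,2,4,6}
'b' @ 1: {1,2,3,4,6,7}  ✓accept
'c' @ 2: {1,2,3,4,6,7}  ✓accept
'a' @ 3: {1,2,3,4,5,6,7}  ✓accept
'a' @ 4: {1,2,3,4,5,6,7}  ✓accept
final: {1,2,3,4,5,6,7}; accept 1 in set

Answer: ACCEPT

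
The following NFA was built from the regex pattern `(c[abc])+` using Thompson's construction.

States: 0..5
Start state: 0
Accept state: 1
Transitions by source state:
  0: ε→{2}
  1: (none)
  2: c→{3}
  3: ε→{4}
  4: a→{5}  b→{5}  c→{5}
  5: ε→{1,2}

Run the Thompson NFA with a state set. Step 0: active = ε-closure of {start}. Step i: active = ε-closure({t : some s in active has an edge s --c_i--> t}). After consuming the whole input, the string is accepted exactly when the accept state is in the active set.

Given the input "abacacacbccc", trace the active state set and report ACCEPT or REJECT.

Answer: REJECT

Derivation:
initial (ε-close {0}): {0,2}
'a' @ 1: {}  — no active states
rest 'bacacacbccc' ignored (set empty)
final: {}; accept 1 not in set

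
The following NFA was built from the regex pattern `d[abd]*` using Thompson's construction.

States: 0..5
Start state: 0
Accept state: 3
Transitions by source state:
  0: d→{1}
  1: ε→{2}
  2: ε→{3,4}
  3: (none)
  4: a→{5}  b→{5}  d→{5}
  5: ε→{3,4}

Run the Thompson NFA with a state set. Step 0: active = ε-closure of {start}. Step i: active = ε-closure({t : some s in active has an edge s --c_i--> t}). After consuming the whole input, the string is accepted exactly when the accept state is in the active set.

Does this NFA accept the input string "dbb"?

start: ε-closure({0}) = {0}
'd' @ 1: {1,2,3,4}  ✓accept
'b' @ 2: {3,4,5}  ✓accept
'b' @ 3: {3,4,5}  ✓accept
after full input: {3,4,5}  (accept=3 in)

Answer: ACCEPT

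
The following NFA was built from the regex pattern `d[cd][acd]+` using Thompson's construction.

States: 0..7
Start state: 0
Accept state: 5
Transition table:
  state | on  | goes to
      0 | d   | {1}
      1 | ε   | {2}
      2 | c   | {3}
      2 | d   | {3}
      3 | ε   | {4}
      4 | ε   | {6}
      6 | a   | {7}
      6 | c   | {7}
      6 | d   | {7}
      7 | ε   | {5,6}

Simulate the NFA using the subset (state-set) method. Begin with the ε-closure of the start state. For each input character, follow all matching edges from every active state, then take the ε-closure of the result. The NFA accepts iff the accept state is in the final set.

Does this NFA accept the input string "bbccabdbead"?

Answer: REJECT

Derivation:
initial (ε-close {0}): {0}
'b' @ 1: {}  — no active states
rest 'bccabdbead' ignored (set empty)
end set {} — state 5 not in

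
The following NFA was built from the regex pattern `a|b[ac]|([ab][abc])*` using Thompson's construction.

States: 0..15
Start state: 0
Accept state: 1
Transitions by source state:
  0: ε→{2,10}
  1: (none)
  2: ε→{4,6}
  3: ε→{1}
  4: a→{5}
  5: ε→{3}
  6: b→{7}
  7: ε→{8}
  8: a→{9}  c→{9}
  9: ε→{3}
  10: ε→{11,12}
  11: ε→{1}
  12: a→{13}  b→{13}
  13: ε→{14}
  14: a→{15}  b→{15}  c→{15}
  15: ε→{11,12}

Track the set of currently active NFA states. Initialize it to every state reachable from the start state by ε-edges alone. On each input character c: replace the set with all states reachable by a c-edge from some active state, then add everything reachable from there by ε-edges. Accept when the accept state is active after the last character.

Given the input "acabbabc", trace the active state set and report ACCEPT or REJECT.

Answer: ACCEPT

Trace:
initial (ε-close {0}): {0,1,2,4,6,10,11,12}
'a' @ 1: {1,3,5,13,14}  [accepting]
'c' @ 2: {1,11,12,15}  [accepting]
'a' @ 3: {13,14}
'b' @ 4: {1,11,12,15}  [accepting]
'b' @ 5: {13,14}
'a' @ 6: {1,11,12,15}  [accepting]
'b' @ 7: {13,14}
'c' @ 8: {1,11,12,15}  [accepting]
after full input: {1,11,12,15}  (accept=1 in)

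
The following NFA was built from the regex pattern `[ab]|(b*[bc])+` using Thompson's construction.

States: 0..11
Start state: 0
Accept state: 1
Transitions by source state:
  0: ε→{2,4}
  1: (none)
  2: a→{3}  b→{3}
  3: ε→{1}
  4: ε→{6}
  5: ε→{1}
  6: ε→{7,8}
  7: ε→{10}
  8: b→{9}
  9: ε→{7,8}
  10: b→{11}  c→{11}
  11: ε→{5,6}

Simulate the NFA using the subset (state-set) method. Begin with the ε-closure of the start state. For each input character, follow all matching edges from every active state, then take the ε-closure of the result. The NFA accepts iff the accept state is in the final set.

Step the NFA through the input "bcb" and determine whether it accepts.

S₀ = ε-closure({0}) = {0,2,4,6,7,8,10}
'b' @ 1: {1,3,5,6,7,8,9,10,11}  [accepting]
'c' @ 2: {1,5,6,7,8,10,11}  [accepting]
'b' @ 3: {1,5,6,7,8,9,10,11}  [accepting]
after full input: {1,5,6,7,8,9,10,11}  (accept=1 in)

Answer: ACCEPT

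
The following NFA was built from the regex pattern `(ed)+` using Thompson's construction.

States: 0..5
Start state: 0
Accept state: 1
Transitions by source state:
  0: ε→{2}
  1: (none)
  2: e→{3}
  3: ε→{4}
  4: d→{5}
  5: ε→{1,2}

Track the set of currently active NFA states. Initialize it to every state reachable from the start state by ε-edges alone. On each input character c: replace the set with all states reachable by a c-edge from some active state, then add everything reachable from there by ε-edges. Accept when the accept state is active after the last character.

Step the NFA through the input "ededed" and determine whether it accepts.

Answer: ACCEPT

Trace:
start: ε-closure({0}) = {0,2}
'e' @ 1: {3,4}
'd' @ 2: {1,2,5}  [accepting]
'e' @ 3: {3,4}
'd' @ 4: {1,2,5}  [accepting]
'e' @ 5: {3,4}
'd' @ 6: {1,2,5}  [accepting]
end set {1,2,5} — state 1 in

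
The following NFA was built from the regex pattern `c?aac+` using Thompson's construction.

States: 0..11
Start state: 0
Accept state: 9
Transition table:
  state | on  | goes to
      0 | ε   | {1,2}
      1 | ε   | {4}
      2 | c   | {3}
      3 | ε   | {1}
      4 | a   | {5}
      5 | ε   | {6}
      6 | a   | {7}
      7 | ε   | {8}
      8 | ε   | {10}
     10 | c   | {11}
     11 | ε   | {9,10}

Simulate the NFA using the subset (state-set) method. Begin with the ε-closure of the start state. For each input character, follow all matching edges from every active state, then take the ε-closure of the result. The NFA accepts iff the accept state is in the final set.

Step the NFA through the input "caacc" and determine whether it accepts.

Answer: ACCEPT

Derivation:
initial (ε-close {0}): {0,1,2,4}
'c' @ 1: {1,3,4}
'a' @ 2: {5,6}
'a' @ 3: {7,8,10}
'c' @ 4: {9,10,11}  (accept∈set)
'c' @ 5: {9,10,11}  (accept∈set)
end set {9,10,11} — state 9 in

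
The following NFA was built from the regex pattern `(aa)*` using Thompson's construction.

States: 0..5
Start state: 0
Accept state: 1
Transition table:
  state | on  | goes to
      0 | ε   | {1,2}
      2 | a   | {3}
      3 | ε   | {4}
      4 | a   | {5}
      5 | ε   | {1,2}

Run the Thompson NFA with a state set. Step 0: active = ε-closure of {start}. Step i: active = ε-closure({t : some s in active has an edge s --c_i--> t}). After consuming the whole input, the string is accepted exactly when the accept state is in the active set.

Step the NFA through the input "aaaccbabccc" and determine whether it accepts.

S₀ = ε-closure({0}) = {0,1,2}
'a' @ 1: {3,4}
'a' @ 2: {1,2,5}  (accept∈set)
'a' @ 3: {3,4}
'c' @ 4: {}  — no active states
rest 'cbabccc' ignored (set empty)
end set {} — state 1 not in

Answer: REJECT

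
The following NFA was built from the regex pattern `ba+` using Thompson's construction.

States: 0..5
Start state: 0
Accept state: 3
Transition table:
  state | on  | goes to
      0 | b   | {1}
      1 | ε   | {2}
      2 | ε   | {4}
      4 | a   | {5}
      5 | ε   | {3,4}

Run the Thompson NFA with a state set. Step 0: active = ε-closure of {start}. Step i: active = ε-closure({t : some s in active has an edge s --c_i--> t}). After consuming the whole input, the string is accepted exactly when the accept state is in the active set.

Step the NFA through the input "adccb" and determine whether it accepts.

start: ε-closure({0}) = {0}
'a' @ 1: {}  — no active states
rest 'dccb' ignored (set empty)
after full input: {}  (accept=3 not in)

Answer: REJECT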